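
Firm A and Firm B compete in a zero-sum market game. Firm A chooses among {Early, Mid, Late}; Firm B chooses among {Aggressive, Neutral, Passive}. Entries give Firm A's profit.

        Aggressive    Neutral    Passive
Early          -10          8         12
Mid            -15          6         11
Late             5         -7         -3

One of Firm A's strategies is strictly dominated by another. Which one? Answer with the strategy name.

Mid

Early gives a strictly higher payoff than Mid against every column: -10 > -15, 8 > 6, 12 > 11.
So Mid is strictly dominated and Firm A never plays it.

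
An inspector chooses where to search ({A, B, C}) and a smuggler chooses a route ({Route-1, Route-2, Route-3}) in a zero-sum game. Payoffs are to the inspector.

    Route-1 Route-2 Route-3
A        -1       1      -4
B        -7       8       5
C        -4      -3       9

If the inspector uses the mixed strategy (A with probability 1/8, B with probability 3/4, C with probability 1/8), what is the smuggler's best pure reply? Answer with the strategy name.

Route-1

If the smuggler plays Route-1, the inspector's expected payoff is (1/8)·(-1) + (3/4)·(-7) + (1/8)·(-4) = -47/8.
If the smuggler plays Route-2, the inspector's expected payoff is (1/8)·1 + (3/4)·8 + (1/8)·(-3) = 23/4.
If the smuggler plays Route-3, the inspector's expected payoff is (1/8)·(-4) + (3/4)·5 + (1/8)·9 = 35/8.
The smuggler minimizes the inspector's payoff; the smallest is -47/8, so the best response is Route-1.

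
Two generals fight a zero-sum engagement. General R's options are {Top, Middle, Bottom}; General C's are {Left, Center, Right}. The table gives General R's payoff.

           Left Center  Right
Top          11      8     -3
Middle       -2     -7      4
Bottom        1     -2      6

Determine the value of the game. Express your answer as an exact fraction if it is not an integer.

42/19

Row minima: Top → -3, Middle → -7, Bottom → -2; maximin = -2.
Column maxima: Left → 11, Center → 8, Right → 6; minimax = 6.
-2 ≠ 6, so there is no saddle point; optimal play is mixed.
Middle is strictly dominated by Bottom, so General R never plays it.
Left is strictly dominated by Center (it gives General R strictly more in every row), so General C never plays it.
On the remaining 2×2 (Top, Bottom vs Center, Right):
Let General R play Top with probability p. Expected payoff against Center: 8p + (-2)(1−p) = 10p − 2; against Right: (-3)p + 6(1−p) = −9p + 6.
Setting these equal: 10p − 2 = −9p + 6 ⇒ 19p = 8 ⇒ p = 8/19, and the value is (10)·(8/19) − 2 = 42/19.
For General C: with q = P(Center), equating Top's and Bottom's payoffs gives 11q − 3 = −8q + 6 ⇒ q = 9/19.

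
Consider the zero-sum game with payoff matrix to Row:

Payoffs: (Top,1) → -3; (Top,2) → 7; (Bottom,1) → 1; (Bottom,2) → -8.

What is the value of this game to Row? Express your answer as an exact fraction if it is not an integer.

-17/19

Row minima: Top → -3, Bottom → -8; maximin = -3.
Column maxima: 1 → 1, 2 → 7; minimax = 1.
-3 ≠ 1, so there is no saddle point; optimal play is mixed.
Let Row play Top with probability p. Expected payoff against 1: (-3)p + 1(1−p) = −4p + 1; against 2: 7p + (-8)(1−p) = 15p − 8.
Setting these equal: −4p + 1 = 15p − 8 ⇒ −19p = -9 ⇒ p = 9/19, and the value is (-4)·(9/19) + 1 = -17/19.
For Column: with q = P(1), equating Top's and Bottom's payoffs gives −10q + 7 = 9q − 8 ⇒ q = 15/19.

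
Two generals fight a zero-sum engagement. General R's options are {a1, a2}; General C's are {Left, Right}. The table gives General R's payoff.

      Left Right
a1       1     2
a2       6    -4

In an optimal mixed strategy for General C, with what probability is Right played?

Row minima: a1 → 1, a2 → -4; maximin = 1.
Column maxima: Left → 6, Right → 2; minimax = 2.
1 ≠ 2, so there is no saddle point; optimal play is mixed.
Let General R play a1 with probability p. Expected payoff against Left: 1p + 6(1−p) = −5p + 6; against Right: 2p + (-4)(1−p) = 6p − 4.
Setting these equal: −5p + 6 = 6p − 4 ⇒ −11p = -10 ⇒ p = 10/11, and the value is (-5)·(10/11) + 6 = 16/11.
For General C: with q = P(Left), equating a1's and a2's payoffs gives −q + 2 = 10q − 4 ⇒ q = 6/11.

5/11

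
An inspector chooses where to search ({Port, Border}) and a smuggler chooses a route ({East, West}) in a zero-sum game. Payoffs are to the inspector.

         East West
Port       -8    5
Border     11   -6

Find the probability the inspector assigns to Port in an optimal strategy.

Row minima: Port → -8, Border → -6; maximin = -6.
Column maxima: East → 11, West → 5; minimax = 5.
-6 ≠ 5, so there is no saddle point; optimal play is mixed.
Let the inspector play Port with probability p. Expected payoff against East: (-8)p + 11(1−p) = −19p + 11; against West: 5p + (-6)(1−p) = 11p − 6.
Setting these equal: −19p + 11 = 11p − 6 ⇒ −30p = -17 ⇒ p = 17/30, and the value is (-19)·(17/30) + 11 = 7/30.
For the smuggler: with q = P(East), equating Port's and Border's payoffs gives −13q + 5 = 17q − 6 ⇒ q = 11/30.

17/30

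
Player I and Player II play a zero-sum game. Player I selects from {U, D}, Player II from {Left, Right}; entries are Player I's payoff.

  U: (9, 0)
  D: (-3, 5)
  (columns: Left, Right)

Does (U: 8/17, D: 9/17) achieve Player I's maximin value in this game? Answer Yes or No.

Against Left this mix gives (8/17)·9 + (9/17)·(-3) = 45/17.
Against Right this mix gives (8/17)·0 + (9/17)·5 = 45/17.
All of Player II's active replies (Left, Right) yield 45/17, and no column does worse for Player I. The mix makes Player II indifferent and guarantees 45/17, so it is optimal.

Yes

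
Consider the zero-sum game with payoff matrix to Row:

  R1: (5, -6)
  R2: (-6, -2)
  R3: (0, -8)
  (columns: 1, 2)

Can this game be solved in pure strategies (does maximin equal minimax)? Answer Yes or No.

Row minima: R1 → -6, R2 → -6, R3 → -8; maximin = -6.
Column maxima: 1 → 5, 2 → -2; minimax = -2.
-6 ≠ -2, so no pure-strategy equilibrium exists.

No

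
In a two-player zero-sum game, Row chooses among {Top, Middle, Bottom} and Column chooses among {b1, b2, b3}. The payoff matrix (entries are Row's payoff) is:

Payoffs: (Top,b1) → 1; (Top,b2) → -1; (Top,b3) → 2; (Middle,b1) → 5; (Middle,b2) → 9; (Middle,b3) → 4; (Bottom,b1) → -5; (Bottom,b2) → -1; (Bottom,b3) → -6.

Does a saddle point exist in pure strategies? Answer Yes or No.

Yes

Row minima: Top → -1, Middle → 4, Bottom → -6; maximin = 4.
Column maxima: b1 → 5, b2 → 9, b3 → 4; minimax = 4.
maximin = minimax = 4, so a saddle point exists.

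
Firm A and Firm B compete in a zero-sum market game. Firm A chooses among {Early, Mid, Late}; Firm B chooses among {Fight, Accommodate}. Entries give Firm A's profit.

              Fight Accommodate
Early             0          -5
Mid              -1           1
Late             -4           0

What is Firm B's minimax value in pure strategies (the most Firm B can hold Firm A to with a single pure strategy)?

Column maxima: Fight → 0, Accommodate → 1.
The smallest of these is 0.

0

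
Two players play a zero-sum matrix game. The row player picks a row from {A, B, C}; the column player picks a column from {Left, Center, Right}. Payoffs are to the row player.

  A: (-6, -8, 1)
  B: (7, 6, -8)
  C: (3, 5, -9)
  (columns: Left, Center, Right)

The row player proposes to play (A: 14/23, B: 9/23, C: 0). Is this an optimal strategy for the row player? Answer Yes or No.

Yes

Against Left this mix gives (14/23)·(-6) + (9/23)·7 = -21/23.
Against Center this mix gives (14/23)·(-8) + (9/23)·6 = -58/23.
Against Right this mix gives (14/23)·1 + (9/23)·(-8) = -58/23.
All of the column player's active replies (Center, Right) yield -58/23, and no column does worse for the row player. The mix makes the column player indifferent and guarantees -58/23, so it is optimal.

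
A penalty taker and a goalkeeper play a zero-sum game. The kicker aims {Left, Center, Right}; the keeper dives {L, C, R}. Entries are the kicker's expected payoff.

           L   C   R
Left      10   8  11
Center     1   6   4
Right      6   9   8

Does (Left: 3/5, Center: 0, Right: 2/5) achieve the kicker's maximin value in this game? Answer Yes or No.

Yes

Against L this mix gives (3/5)·10 + (2/5)·6 = 42/5.
Against C this mix gives (3/5)·8 + (2/5)·9 = 42/5.
Against R this mix gives (3/5)·11 + (2/5)·8 = 49/5.
All of the keeper's active replies (L, C) yield 42/5, and no column does worse for the kicker. The mix makes the keeper indifferent and guarantees 42/5, so it is optimal.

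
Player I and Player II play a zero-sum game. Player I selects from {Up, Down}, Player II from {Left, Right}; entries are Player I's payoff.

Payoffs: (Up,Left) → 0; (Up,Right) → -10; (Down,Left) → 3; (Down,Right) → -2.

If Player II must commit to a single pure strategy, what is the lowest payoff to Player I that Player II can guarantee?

Column maxima: Left → 3, Right → -2.
The smallest of these is -2.

-2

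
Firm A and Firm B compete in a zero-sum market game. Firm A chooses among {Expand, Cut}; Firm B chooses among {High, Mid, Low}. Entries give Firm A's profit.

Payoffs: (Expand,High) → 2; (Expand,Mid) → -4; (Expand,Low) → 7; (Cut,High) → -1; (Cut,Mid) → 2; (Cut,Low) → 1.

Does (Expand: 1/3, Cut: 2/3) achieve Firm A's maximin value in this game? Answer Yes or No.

Against High this mix gives (1/3)·2 + (2/3)·(-1) = 0.
Against Mid this mix gives (1/3)·(-4) + (2/3)·2 = 0.
Against Low this mix gives (1/3)·7 + (2/3)·1 = 3.
All of Firm B's active replies (High, Mid) yield 0, and no column does worse for Firm A. The mix makes Firm B indifferent and guarantees 0, so it is optimal.

Yes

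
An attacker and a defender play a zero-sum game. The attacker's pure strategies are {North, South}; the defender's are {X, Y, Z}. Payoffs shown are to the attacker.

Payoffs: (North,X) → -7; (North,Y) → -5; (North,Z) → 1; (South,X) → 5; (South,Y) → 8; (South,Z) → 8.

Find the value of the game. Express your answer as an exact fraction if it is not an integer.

5

Row minima: North → -7, South → 5; maximin = 5.
Column maxima: X → 5, Y → 8, Z → 8; minimax = 5.
Since maximin = minimax = 5, there is a saddle point and the value is 5.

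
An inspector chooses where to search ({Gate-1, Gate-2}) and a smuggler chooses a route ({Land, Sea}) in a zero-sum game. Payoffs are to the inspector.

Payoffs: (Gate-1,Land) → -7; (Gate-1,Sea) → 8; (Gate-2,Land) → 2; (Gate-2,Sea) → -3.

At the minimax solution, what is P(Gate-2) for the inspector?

3/4

Row minima: Gate-1 → -7, Gate-2 → -3; maximin = -3.
Column maxima: Land → 2, Sea → 8; minimax = 2.
-3 ≠ 2, so there is no saddle point; optimal play is mixed.
Let the inspector play Gate-1 with probability p. Expected payoff against Land: (-7)p + 2(1−p) = −9p + 2; against Sea: 8p + (-3)(1−p) = 11p − 3.
Setting these equal: −9p + 2 = 11p − 3 ⇒ −20p = -5 ⇒ p = 1/4, and the value is (-9)·(1/4) + 2 = -1/4.
For the smuggler: with q = P(Land), equating Gate-1's and Gate-2's payoffs gives −15q + 8 = 5q − 3 ⇒ q = 11/20.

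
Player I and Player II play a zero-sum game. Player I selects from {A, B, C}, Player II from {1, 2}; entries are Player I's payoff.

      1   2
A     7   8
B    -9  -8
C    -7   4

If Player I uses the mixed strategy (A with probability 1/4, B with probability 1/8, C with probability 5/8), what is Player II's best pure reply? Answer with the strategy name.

If Player II plays 1, Player I's expected payoff is (1/4)·7 + (1/8)·(-9) + (5/8)·(-7) = -15/4.
If Player II plays 2, Player I's expected payoff is (1/4)·8 + (1/8)·(-8) + (5/8)·4 = 7/2.
Player II minimizes Player I's payoff; the smallest is -15/4, so the best response is 1.

1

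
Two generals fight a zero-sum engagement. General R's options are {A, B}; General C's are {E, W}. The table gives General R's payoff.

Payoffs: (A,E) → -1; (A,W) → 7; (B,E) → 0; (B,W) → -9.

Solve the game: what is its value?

Row minima: A → -1, B → -9; maximin = -1.
Column maxima: E → 0, W → 7; minimax = 0.
-1 ≠ 0, so there is no saddle point; optimal play is mixed.
Let General R play A with probability p. Expected payoff against E: (-1)p + 0(1−p) = −p; against W: 7p + (-9)(1−p) = 16p − 9.
Setting these equal: −p = 16p − 9 ⇒ −17p = -9 ⇒ p = 9/17, and the value is (-1)·(9/17) = -9/17.
For General C: with q = P(E), equating A's and B's payoffs gives −8q + 7 = 9q − 9 ⇒ q = 16/17.

-9/17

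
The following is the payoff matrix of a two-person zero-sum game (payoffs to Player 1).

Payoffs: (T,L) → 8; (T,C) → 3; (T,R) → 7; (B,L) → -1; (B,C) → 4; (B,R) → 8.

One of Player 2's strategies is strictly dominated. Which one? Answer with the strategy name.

R

C holds Player 1's payoff strictly below R in every row: 3 < 7, 4 < 8.
So R is strictly dominated for Player 2.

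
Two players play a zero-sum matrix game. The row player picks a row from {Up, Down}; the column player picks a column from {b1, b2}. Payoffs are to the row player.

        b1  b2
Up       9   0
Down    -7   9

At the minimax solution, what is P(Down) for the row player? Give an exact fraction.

9/25

Row minima: Up → 0, Down → -7; maximin = 0.
Column maxima: b1 → 9, b2 → 9; minimax = 9.
0 ≠ 9, so there is no saddle point; optimal play is mixed.
Let the row player play Up with probability p. Expected payoff against b1: 9p + (-7)(1−p) = 16p − 7; against b2: 0p + 9(1−p) = −9p + 9.
Setting these equal: 16p − 7 = −9p + 9 ⇒ 25p = 16 ⇒ p = 16/25, and the value is (16)·(16/25) − 7 = 81/25.
For the column player: with q = P(b1), equating Up's and Down's payoffs gives 9q = −16q + 9 ⇒ q = 9/25.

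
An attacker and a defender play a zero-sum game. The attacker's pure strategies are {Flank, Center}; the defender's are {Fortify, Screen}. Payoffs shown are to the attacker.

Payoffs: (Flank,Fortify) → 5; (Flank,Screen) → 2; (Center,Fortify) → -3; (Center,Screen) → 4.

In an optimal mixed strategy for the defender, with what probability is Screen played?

4/5

Row minima: Flank → 2, Center → -3; maximin = 2.
Column maxima: Fortify → 5, Screen → 4; minimax = 4.
2 ≠ 4, so there is no saddle point; optimal play is mixed.
Let the attacker play Flank with probability p. Expected payoff against Fortify: 5p + (-3)(1−p) = 8p − 3; against Screen: 2p + 4(1−p) = −2p + 4.
Setting these equal: 8p − 3 = −2p + 4 ⇒ 10p = 7 ⇒ p = 7/10, and the value is (8)·(7/10) − 3 = 13/5.
For the defender: with q = P(Fortify), equating Flank's and Center's payoffs gives 3q + 2 = −7q + 4 ⇒ q = 1/5.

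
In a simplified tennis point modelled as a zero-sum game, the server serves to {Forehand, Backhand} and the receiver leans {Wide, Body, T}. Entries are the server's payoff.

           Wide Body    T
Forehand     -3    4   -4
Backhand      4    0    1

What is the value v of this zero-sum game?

4/9

Row minima: Forehand → -4, Backhand → 0; maximin = 0.
Column maxima: Wide → 4, Body → 4, T → 1; minimax = 1.
0 ≠ 1, so there is no saddle point; optimal play is mixed.
Wide is strictly dominated by T (it gives the server strictly more in every row), so the receiver never plays it.
On the remaining 2×2 (Forehand, Backhand vs Body, T):
Let the server play Forehand with probability p. Expected payoff against Body: 4p + 0(1−p) = 4p; against T: (-4)p + 1(1−p) = −5p + 1.
Setting these equal: 4p = −5p + 1 ⇒ 9p = 1 ⇒ p = 1/9, and the value is (4)·(1/9) = 4/9.
For the receiver: with q = P(Body), equating Forehand's and Backhand's payoffs gives 8q − 4 = −q + 1 ⇒ q = 5/9.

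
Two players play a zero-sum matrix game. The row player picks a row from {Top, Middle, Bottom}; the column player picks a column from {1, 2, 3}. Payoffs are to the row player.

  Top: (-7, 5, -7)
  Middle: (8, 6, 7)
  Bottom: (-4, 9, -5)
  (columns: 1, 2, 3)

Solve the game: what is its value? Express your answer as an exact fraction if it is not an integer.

31/5

Row minima: Top → -7, Middle → 6, Bottom → -5; maximin = 6.
Column maxima: 1 → 8, 2 → 9, 3 → 7; minimax = 7.
6 ≠ 7, so there is no saddle point; optimal play is mixed.
Top is strictly dominated by Middle, so the row player never plays it.
With Top eliminated, 1 is strictly dominated by 3 (it gives the row player strictly more in every remaining row), so the column player never plays it.
On the remaining 2×2 (Middle, Bottom vs 2, 3):
Let the row player play Middle with probability p. Expected payoff against 2: 6p + 9(1−p) = −3p + 9; against 3: 7p + (-5)(1−p) = 12p − 5.
Setting these equal: −3p + 9 = 12p − 5 ⇒ −15p = -14 ⇒ p = 14/15, and the value is (-3)·(14/15) + 9 = 31/5.
For the column player: with q = P(2), equating Middle's and Bottom's payoffs gives −q + 7 = 14q − 5 ⇒ q = 4/5.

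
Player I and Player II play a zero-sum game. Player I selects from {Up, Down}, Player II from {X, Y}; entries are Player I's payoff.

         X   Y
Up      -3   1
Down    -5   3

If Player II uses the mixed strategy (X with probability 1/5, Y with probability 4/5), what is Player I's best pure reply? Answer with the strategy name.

Down

Expected payoff of Up: (1/5)·(-3) + (4/5)·1 = 1/5.
Expected payoff of Down: (1/5)·(-5) + (4/5)·3 = 7/5.
The largest is 7/5, so Player I's best response is Down.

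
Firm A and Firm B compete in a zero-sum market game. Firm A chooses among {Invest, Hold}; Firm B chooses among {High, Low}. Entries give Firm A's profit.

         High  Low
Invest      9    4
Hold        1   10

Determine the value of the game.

43/7

Row minima: Invest → 4, Hold → 1; maximin = 4.
Column maxima: High → 9, Low → 10; minimax = 9.
4 ≠ 9, so there is no saddle point; optimal play is mixed.
Let Firm A play Invest with probability p. Expected payoff against High: 9p + 1(1−p) = 8p + 1; against Low: 4p + 10(1−p) = −6p + 10.
Setting these equal: 8p + 1 = −6p + 10 ⇒ 14p = 9 ⇒ p = 9/14, and the value is (8)·(9/14) + 1 = 43/7.
For Firm B: with q = P(High), equating Invest's and Hold's payoffs gives 5q + 4 = −9q + 10 ⇒ q = 3/7.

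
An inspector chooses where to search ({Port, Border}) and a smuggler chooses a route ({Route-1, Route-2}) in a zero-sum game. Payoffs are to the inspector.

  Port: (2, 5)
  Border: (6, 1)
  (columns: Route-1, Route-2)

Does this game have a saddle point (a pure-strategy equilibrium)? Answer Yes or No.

Row minima: Port → 2, Border → 1; maximin = 2.
Column maxima: Route-1 → 6, Route-2 → 5; minimax = 5.
2 ≠ 5, so no pure-strategy equilibrium exists.

No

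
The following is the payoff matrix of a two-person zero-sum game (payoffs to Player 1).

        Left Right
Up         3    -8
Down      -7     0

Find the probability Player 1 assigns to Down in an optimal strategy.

Row minima: Up → -8, Down → -7; maximin = -7.
Column maxima: Left → 3, Right → 0; minimax = 0.
-7 ≠ 0, so there is no saddle point; optimal play is mixed.
Let Player 1 play Up with probability p. Expected payoff against Left: 3p + (-7)(1−p) = 10p − 7; against Right: (-8)p + 0(1−p) = −8p.
Setting these equal: 10p − 7 = −8p ⇒ 18p = 7 ⇒ p = 7/18, and the value is (10)·(7/18) − 7 = -28/9.
For Player 2: with q = P(Left), equating Up's and Down's payoffs gives 11q − 8 = −7q ⇒ q = 4/9.

11/18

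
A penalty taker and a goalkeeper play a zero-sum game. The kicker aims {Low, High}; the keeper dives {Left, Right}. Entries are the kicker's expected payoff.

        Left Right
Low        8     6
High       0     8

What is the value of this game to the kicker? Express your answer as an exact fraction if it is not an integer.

32/5

Row minima: Low → 6, High → 0; maximin = 6.
Column maxima: Left → 8, Right → 8; minimax = 8.
6 ≠ 8, so there is no saddle point; optimal play is mixed.
Let the kicker play Low with probability p. Expected payoff against Left: 8p + 0(1−p) = 8p; against Right: 6p + 8(1−p) = −2p + 8.
Setting these equal: 8p = −2p + 8 ⇒ 10p = 8 ⇒ p = 4/5, and the value is (8)·(4/5) = 32/5.
For the keeper: with q = P(Left), equating Low's and High's payoffs gives 2q + 6 = −8q + 8 ⇒ q = 1/5.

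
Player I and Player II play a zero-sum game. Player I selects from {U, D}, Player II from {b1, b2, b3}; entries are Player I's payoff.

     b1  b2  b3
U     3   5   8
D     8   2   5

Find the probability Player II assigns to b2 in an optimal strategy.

Row minima: U → 3, D → 2; maximin = 3.
Column maxima: b1 → 8, b2 → 5, b3 → 8; minimax = 5.
3 ≠ 5, so there is no saddle point; optimal play is mixed.
b3 is strictly dominated by b2 (it gives Player I strictly more in every row), so Player II never plays it.
On the remaining 2×2 (U, D vs b1, b2):
Let Player I play U with probability p. Expected payoff against b1: 3p + 8(1−p) = −5p + 8; against b2: 5p + 2(1−p) = 3p + 2.
Setting these equal: −5p + 8 = 3p + 2 ⇒ −8p = -6 ⇒ p = 3/4, and the value is (-5)·(3/4) + 8 = 17/4.
For Player II: with q = P(b1), equating U's and D's payoffs gives −2q + 5 = 6q + 2 ⇒ q = 3/8.

5/8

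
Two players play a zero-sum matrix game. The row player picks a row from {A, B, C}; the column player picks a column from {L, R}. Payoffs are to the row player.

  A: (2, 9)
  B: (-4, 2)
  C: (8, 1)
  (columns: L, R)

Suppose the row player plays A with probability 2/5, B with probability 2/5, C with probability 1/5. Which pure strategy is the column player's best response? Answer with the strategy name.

L

If the column player plays L, the row player's expected payoff is (2/5)·2 + (2/5)·(-4) + (1/5)·8 = 4/5.
If the column player plays R, the row player's expected payoff is (2/5)·9 + (2/5)·2 + (1/5)·1 = 23/5.
The column player minimizes the row player's payoff; the smallest is 4/5, so the best response is L.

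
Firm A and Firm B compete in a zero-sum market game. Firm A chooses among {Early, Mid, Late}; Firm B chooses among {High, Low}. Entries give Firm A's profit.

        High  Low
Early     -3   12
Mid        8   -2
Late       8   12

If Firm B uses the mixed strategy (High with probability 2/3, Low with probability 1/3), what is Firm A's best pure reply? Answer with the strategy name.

Expected payoff of Early: (2/3)·(-3) + (1/3)·12 = 2.
Expected payoff of Mid: (2/3)·8 + (1/3)·(-2) = 14/3.
Expected payoff of Late: (2/3)·8 + (1/3)·12 = 28/3.
The largest is 28/3, so Firm A's best response is Late.

Late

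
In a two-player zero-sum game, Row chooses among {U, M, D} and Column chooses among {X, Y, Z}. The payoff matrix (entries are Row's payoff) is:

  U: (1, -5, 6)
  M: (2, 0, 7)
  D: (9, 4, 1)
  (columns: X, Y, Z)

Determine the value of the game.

Row minima: U → -5, M → 0, D → 1; maximin = 1.
Column maxima: X → 9, Y → 4, Z → 7; minimax = 4.
1 ≠ 4, so there is no saddle point; optimal play is mixed.
U is strictly dominated by M, so Row never plays it.
X is strictly dominated by Y (it gives Row strictly more in every row), so Column never plays it.
On the remaining 2×2 (M, D vs Y, Z):
Let Row play M with probability p. Expected payoff against Y: 0p + 4(1−p) = −4p + 4; against Z: 7p + 1(1−p) = 6p + 1.
Setting these equal: −4p + 4 = 6p + 1 ⇒ −10p = -3 ⇒ p = 3/10, and the value is (-4)·(3/10) + 4 = 14/5.
For Column: with q = P(Y), equating M's and D's payoffs gives −7q + 7 = 3q + 1 ⇒ q = 3/5.

14/5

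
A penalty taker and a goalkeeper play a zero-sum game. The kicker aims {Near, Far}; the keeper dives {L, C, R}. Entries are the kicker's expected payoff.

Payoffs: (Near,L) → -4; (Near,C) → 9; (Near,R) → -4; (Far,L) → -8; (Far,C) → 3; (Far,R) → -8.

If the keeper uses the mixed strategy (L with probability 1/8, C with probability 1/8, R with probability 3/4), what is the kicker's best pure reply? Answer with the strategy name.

Expected payoff of Near: (1/8)·(-4) + (1/8)·9 + (3/4)·(-4) = -19/8.
Expected payoff of Far: (1/8)·(-8) + (1/8)·3 + (3/4)·(-8) = -53/8.
The largest is -19/8, so the kicker's best response is Near.

Near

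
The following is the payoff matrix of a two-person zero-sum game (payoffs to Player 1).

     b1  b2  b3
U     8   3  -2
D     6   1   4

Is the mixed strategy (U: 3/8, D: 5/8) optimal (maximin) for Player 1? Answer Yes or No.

Against b1 this mix gives (3/8)·8 + (5/8)·6 = 27/4.
Against b2 this mix gives (3/8)·3 + (5/8)·1 = 7/4.
Against b3 this mix gives (3/8)·(-2) + (5/8)·4 = 7/4.
All of Player 2's active replies (b2, b3) yield 7/4, and no column does worse for Player 1. The mix makes Player 2 indifferent and guarantees 7/4, so it is optimal.

Yes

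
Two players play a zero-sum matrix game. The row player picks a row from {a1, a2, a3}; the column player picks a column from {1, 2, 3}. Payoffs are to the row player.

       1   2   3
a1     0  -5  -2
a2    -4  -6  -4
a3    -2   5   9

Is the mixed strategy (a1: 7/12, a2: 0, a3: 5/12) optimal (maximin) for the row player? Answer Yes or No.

Yes

Against 1 this mix gives (7/12)·0 + (5/12)·(-2) = -5/6.
Against 2 this mix gives (7/12)·(-5) + (5/12)·5 = -5/6.
Against 3 this mix gives (7/12)·(-2) + (5/12)·9 = 31/12.
All of the column player's active replies (1, 2) yield -5/6, and no column does worse for the row player. The mix makes the column player indifferent and guarantees -5/6, so it is optimal.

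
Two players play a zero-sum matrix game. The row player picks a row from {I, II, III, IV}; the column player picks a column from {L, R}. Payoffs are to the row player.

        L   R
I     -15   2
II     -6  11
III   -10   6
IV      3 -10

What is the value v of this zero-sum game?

Row minima: I → -15, II → -6, III → -10, IV → -10; maximin = -6.
Column maxima: L → 3, R → 11; minimax = 3.
-6 ≠ 3, so there is no saddle point; optimal play is mixed.
I is strictly dominated by II, so the row player never plays it.
III is strictly dominated by II, so the row player never plays it.
On the remaining 2×2 (II, IV vs L, R):
Let the row player play II with probability p. Expected payoff against L: (-6)p + 3(1−p) = −9p + 3; against R: 11p + (-10)(1−p) = 21p − 10.
Setting these equal: −9p + 3 = 21p − 10 ⇒ −30p = -13 ⇒ p = 13/30, and the value is (-9)·(13/30) + 3 = -9/10.
For the column player: with q = P(L), equating II's and IV's payoffs gives −17q + 11 = 13q − 10 ⇒ q = 7/10.

-9/10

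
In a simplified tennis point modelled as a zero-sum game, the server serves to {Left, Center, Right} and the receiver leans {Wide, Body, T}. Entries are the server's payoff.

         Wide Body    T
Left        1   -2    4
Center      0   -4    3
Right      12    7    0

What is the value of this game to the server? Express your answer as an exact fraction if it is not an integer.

28/13

Row minima: Left → -2, Center → -4, Right → 0; maximin = 0.
Column maxima: Wide → 12, Body → 7, T → 4; minimax = 4.
0 ≠ 4, so there is no saddle point; optimal play is mixed.
Center is strictly dominated by Left, so the server never plays it.
Wide is strictly dominated by Body (it gives the server strictly more in every row), so the receiver never plays it.
On the remaining 2×2 (Left, Right vs Body, T):
Let the server play Left with probability p. Expected payoff against Body: (-2)p + 7(1−p) = −9p + 7; against T: 4p + 0(1−p) = 4p.
Setting these equal: −9p + 7 = 4p ⇒ −13p = -7 ⇒ p = 7/13, and the value is (-9)·(7/13) + 7 = 28/13.
For the receiver: with q = P(Body), equating Left's and Right's payoffs gives −6q + 4 = 7q ⇒ q = 4/13.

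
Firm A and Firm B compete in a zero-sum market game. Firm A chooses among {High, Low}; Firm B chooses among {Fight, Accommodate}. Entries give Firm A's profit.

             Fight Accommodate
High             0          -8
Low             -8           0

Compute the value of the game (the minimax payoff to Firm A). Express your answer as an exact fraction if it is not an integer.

Row minima: High → -8, Low → -8; maximin = -8.
Column maxima: Fight → 0, Accommodate → 0; minimax = 0.
-8 ≠ 0, so there is no saddle point; optimal play is mixed.
Let Firm A play High with probability p. Expected payoff against Fight: 0p + (-8)(1−p) = 8p − 8; against Accommodate: (-8)p + 0(1−p) = −8p.
Setting these equal: 8p − 8 = −8p ⇒ 16p = 8 ⇒ p = 1/2, and the value is (8)·(1/2) − 8 = -4.
For Firm B: with q = P(Fight), equating High's and Low's payoffs gives 8q − 8 = −8q ⇒ q = 1/2.

-4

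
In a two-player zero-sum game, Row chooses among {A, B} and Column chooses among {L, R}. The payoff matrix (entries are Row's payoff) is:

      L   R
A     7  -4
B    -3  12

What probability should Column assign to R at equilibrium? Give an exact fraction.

5/13

Row minima: A → -4, B → -3; maximin = -3.
Column maxima: L → 7, R → 12; minimax = 7.
-3 ≠ 7, so there is no saddle point; optimal play is mixed.
Let Row play A with probability p. Expected payoff against L: 7p + (-3)(1−p) = 10p − 3; against R: (-4)p + 12(1−p) = −16p + 12.
Setting these equal: 10p − 3 = −16p + 12 ⇒ 26p = 15 ⇒ p = 15/26, and the value is (10)·(15/26) − 3 = 36/13.
For Column: with q = P(L), equating A's and B's payoffs gives 11q − 4 = −15q + 12 ⇒ q = 8/13.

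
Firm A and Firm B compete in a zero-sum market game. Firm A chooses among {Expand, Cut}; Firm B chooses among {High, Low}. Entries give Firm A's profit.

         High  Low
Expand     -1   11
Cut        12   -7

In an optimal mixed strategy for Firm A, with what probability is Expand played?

Row minima: Expand → -1, Cut → -7; maximin = -1.
Column maxima: High → 12, Low → 11; minimax = 11.
-1 ≠ 11, so there is no saddle point; optimal play is mixed.
Let Firm A play Expand with probability p. Expected payoff against High: (-1)p + 12(1−p) = −13p + 12; against Low: 11p + (-7)(1−p) = 18p − 7.
Setting these equal: −13p + 12 = 18p − 7 ⇒ −31p = -19 ⇒ p = 19/31, and the value is (-13)·(19/31) + 12 = 125/31.
For Firm B: with q = P(High), equating Expand's and Cut's payoffs gives −12q + 11 = 19q − 7 ⇒ q = 18/31.

19/31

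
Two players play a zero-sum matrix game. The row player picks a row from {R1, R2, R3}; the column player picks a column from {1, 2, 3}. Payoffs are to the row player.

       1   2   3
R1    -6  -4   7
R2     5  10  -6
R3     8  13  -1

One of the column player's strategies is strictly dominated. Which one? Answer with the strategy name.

2

1 holds the row player's payoff strictly below 2 in every row: -6 < -4, 5 < 10, 8 < 13.
So 2 is strictly dominated for the column player.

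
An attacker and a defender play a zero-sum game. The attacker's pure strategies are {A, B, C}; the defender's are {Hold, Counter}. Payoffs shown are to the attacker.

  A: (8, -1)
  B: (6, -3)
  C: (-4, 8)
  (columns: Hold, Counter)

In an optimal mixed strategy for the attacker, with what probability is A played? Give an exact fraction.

4/7

Row minima: A → -1, B → -3, C → -4; maximin = -1.
Column maxima: Hold → 8, Counter → 8; minimax = 8.
-1 ≠ 8, so there is no saddle point; optimal play is mixed.
B is strictly dominated by A, so the attacker never plays it.
On the remaining 2×2 (A, C vs Hold, Counter):
Let the attacker play A with probability p. Expected payoff against Hold: 8p + (-4)(1−p) = 12p − 4; against Counter: (-1)p + 8(1−p) = −9p + 8.
Setting these equal: 12p − 4 = −9p + 8 ⇒ 21p = 12 ⇒ p = 4/7, and the value is (12)·(4/7) − 4 = 20/7.
For the defender: with q = P(Hold), equating A's and C's payoffs gives 9q − 1 = −12q + 8 ⇒ q = 3/7.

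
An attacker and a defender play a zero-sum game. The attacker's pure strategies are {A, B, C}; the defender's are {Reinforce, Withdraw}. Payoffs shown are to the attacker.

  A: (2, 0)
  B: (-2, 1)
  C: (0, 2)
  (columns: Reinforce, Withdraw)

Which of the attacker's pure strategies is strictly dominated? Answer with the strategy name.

C gives a strictly higher payoff than B against every column: 0 > -2, 2 > 1.
So B is strictly dominated and the attacker never plays it.

B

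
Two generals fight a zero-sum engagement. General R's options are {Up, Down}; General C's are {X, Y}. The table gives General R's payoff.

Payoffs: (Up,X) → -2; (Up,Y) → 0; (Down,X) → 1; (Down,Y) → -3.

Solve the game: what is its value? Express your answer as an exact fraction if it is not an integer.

-1

Row minima: Up → -2, Down → -3; maximin = -2.
Column maxima: X → 1, Y → 0; minimax = 0.
-2 ≠ 0, so there is no saddle point; optimal play is mixed.
Let General R play Up with probability p. Expected payoff against X: (-2)p + 1(1−p) = −3p + 1; against Y: 0p + (-3)(1−p) = 3p − 3.
Setting these equal: −3p + 1 = 3p − 3 ⇒ −6p = -4 ⇒ p = 2/3, and the value is (-3)·(2/3) + 1 = -1.
For General C: with q = P(X), equating Up's and Down's payoffs gives −2q = 4q − 3 ⇒ q = 1/2.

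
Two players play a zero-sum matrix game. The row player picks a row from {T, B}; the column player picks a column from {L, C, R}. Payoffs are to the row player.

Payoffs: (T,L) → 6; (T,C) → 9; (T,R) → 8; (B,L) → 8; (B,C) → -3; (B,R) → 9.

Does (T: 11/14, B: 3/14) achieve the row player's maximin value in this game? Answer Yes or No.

Yes

Against L this mix gives (11/14)·6 + (3/14)·8 = 45/7.
Against C this mix gives (11/14)·9 + (3/14)·(-3) = 45/7.
Against R this mix gives (11/14)·8 + (3/14)·9 = 115/14.
All of the column player's active replies (L, C) yield 45/7, and no column does worse for the row player. The mix makes the column player indifferent and guarantees 45/7, so it is optimal.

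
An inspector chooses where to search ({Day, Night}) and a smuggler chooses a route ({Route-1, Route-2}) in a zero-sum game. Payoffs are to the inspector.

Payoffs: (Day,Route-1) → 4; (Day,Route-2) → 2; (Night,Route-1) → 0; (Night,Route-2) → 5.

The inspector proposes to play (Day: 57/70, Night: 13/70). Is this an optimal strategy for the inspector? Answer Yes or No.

No

Against Route-1 this mix gives (57/70)·4 + (13/70)·0 = 114/35.
Against Route-2 this mix gives (57/70)·2 + (13/70)·5 = 179/70.
The smuggler will play Route-2, holding the inspector to 179/70. Shifting weight toward the row that does better against Route-2 would raise this floor (the equalizing mix achieves 20/7 against both Route-2 and Route-1), so the proposed strategy is not optimal.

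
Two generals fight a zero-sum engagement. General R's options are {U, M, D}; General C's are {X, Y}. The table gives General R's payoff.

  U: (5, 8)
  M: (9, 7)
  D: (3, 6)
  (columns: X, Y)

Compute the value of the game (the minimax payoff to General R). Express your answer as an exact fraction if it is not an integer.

Row minima: U → 5, M → 7, D → 3; maximin = 7.
Column maxima: X → 9, Y → 8; minimax = 8.
7 ≠ 8, so there is no saddle point; optimal play is mixed.
D is strictly dominated by U, so General R never plays it.
On the remaining 2×2 (U, M vs X, Y):
Let General R play U with probability p. Expected payoff against X: 5p + 9(1−p) = −4p + 9; against Y: 8p + 7(1−p) = p + 7.
Setting these equal: −4p + 9 = p + 7 ⇒ −5p = -2 ⇒ p = 2/5, and the value is (-4)·(2/5) + 9 = 37/5.
For General C: with q = P(X), equating U's and M's payoffs gives −3q + 8 = 2q + 7 ⇒ q = 1/5.

37/5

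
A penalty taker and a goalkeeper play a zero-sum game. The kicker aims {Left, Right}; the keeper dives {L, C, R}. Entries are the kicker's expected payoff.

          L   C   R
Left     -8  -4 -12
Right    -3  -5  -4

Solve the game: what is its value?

Row minima: Left → -12, Right → -5; maximin = -5.
Column maxima: L → -3, C → -4, R → -4; minimax = -4.
-5 ≠ -4, so there is no saddle point; optimal play is mixed.
L is strictly dominated by R (it gives the kicker strictly more in every row), so the keeper never plays it.
On the remaining 2×2 (Left, Right vs C, R):
Let the kicker play Left with probability p. Expected payoff against C: (-4)p + (-5)(1−p) = p − 5; against R: (-12)p + (-4)(1−p) = −8p − 4.
Setting these equal: p − 5 = −8p − 4 ⇒ 9p = 1 ⇒ p = 1/9, and the value is (1)·(1/9) − 5 = -44/9.
For the keeper: with q = P(C), equating Left's and Right's payoffs gives 8q − 12 = −q − 4 ⇒ q = 8/9.

-44/9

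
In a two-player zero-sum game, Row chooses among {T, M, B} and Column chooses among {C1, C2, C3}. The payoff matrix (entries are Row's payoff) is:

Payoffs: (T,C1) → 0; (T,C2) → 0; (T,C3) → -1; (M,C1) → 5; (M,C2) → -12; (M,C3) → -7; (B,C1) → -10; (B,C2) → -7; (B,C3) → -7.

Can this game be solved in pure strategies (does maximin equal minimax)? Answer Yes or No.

Yes

Row minima: T → -1, M → -12, B → -10; maximin = -1.
Column maxima: C1 → 5, C2 → 0, C3 → -1; minimax = -1.
maximin = minimax = -1, so a saddle point exists.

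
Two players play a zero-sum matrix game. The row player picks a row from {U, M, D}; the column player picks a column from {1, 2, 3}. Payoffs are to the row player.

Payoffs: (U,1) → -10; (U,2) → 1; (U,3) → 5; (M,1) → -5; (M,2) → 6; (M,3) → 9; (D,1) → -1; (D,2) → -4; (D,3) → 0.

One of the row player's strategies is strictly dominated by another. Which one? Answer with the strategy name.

U

M gives a strictly higher payoff than U against every column: -5 > -10, 6 > 1, 9 > 5.
So U is strictly dominated and the row player never plays it.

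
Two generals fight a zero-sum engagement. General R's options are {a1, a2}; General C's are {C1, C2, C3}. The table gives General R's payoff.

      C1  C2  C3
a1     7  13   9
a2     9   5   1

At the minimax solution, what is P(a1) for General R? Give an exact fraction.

4/5

Row minima: a1 → 7, a2 → 1; maximin = 7.
Column maxima: C1 → 9, C2 → 13, C3 → 9; minimax = 9.
7 ≠ 9, so there is no saddle point; optimal play is mixed.
C2 is strictly dominated by C3 (it gives General R strictly more in every row), so General C never plays it.
On the remaining 2×2 (a1, a2 vs C1, C3):
Let General R play a1 with probability p. Expected payoff against C1: 7p + 9(1−p) = −2p + 9; against C3: 9p + 1(1−p) = 8p + 1.
Setting these equal: −2p + 9 = 8p + 1 ⇒ −10p = -8 ⇒ p = 4/5, and the value is (-2)·(4/5) + 9 = 37/5.
For General C: with q = P(C1), equating a1's and a2's payoffs gives −2q + 9 = 8q + 1 ⇒ q = 4/5.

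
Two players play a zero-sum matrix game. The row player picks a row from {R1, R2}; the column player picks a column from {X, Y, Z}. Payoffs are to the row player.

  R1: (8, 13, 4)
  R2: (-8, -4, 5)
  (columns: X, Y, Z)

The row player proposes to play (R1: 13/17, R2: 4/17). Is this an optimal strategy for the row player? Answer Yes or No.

Against X this mix gives (13/17)·8 + (4/17)·(-8) = 72/17.
Against Y this mix gives (13/17)·13 + (4/17)·(-4) = 9.
Against Z this mix gives (13/17)·4 + (4/17)·5 = 72/17.
All of the column player's active replies (X, Z) yield 72/17, and no column does worse for the row player. The mix makes the column player indifferent and guarantees 72/17, so it is optimal.

Yes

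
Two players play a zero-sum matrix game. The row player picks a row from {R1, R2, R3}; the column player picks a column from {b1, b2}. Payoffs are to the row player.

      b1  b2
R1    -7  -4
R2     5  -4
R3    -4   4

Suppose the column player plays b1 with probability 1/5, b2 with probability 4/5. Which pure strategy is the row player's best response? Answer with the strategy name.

R3

Expected payoff of R1: (1/5)·(-7) + (4/5)·(-4) = -23/5.
Expected payoff of R2: (1/5)·5 + (4/5)·(-4) = -11/5.
Expected payoff of R3: (1/5)·(-4) + (4/5)·4 = 12/5.
The largest is 12/5, so the row player's best response is R3.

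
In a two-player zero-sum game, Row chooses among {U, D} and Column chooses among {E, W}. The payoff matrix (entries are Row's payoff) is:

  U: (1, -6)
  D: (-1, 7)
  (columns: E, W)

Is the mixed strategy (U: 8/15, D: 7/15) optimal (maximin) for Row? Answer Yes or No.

Against E this mix gives (8/15)·1 + (7/15)·(-1) = 1/15.
Against W this mix gives (8/15)·(-6) + (7/15)·7 = 1/15.
All of Column's active replies (E, W) yield 1/15, and no column does worse for Row. The mix makes Column indifferent and guarantees 1/15, so it is optimal.

Yes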